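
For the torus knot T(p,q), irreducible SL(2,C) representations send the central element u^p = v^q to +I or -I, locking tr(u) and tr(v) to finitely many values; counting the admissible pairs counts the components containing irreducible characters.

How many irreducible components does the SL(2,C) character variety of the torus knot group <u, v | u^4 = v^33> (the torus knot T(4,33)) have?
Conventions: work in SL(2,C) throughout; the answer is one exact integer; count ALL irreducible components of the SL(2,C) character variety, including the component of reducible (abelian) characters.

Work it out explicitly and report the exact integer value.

In the torus knot group T(4,33), u^4 = v^33 is central, so an irreducible representation sends it to +I or -I (Schur).
This locks tr(u) to 2*cos(pi*alpha/4), alpha in 1..3, and tr(v) to 2*cos(pi*beta/33), beta in 1..32, on each component of irreducible characters.
Consistency of u^4 = (-1)^alpha I with v^33 = (-1)^beta I forces alpha = beta (mod 2).
Enumerate parity-matched pairs: 2*16 odd-odd plus 1*16 even-even gives 48.
components with irreducible characters: 48; plus the single component of reducible (abelian) characters: total 49.

49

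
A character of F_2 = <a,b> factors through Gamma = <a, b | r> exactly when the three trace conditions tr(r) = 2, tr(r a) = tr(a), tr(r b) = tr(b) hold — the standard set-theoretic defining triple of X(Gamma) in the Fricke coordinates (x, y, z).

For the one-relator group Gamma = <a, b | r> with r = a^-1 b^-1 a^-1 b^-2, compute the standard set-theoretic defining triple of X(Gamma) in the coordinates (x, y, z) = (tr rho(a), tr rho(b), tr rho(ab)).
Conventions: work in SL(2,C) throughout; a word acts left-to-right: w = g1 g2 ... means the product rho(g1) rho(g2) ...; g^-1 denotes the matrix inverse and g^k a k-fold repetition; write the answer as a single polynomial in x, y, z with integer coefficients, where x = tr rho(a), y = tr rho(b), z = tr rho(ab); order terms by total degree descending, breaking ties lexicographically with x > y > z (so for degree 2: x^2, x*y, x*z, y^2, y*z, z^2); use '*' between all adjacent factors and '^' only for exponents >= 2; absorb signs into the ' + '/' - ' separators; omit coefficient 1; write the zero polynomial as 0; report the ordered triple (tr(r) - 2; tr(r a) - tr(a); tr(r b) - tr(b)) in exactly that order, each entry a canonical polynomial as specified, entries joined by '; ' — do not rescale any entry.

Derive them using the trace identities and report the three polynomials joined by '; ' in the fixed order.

trace(b^-1) = trace(b) = y
reduce: trace(b^-1 a) = trace(a) trace(b) - trace(a b) = x*y - z
trace(b^-1 a^-1) = trace(b^-1) trace(a) - trace(b^-1 a) = z
trace(a^-1 b^-1 a^-1) = trace(b^-1 a^-1) trace(a) - trace(b^-1) = x*z - y
reduce: trace(b a b) = trace(b) trace(a b) - trace(a) = y*z - x
trace(b a b a) = trace(a b) trace(a b) - trace(1)   [split at repeated a] = z^2 - 2
trace(a^-1 b a b) = trace(b a b) trace(a) - trace(b a b a) = x*y*z - x^2 - z^2 + 2
trace(b^-1 a^-1 b a) = trace(a^-1 b a) trace(b) - trace(a^-1 b a b) = -x*y*z + x^2 + y^2 + z^2 - 2
trace(a^-1 b^-1 a^-1 b) = trace(b^-1 a^-1 b) trace(a) - trace(b^-1 a^-1 b a) = x*y*z - y^2 - z^2 + 2
so trace(b^-1 a^-1 b^-1 a^-1) = trace(a^-1 b^-1 a^-1) trace(b) - trace(a^-1 b^-1 a^-1 b) = z^2 - 2
so trace(a^-1 b^-1 a^-1 b^-2) = trace(b^-1 a^-1 b^-1 a^-1) trace(b) - trace(b^-1 a^-1 b^-1 a^-1 b) = y*z^2 - x*z - y
trace(b^-1 a^-1 b^-2) = trace(b^-2 a^-1) trace(b) - trace(b^-2 a^-1 b) = y^2*z - x*y - z
assemble the triple (trace(r) - 2; trace(r a) - x; trace(r b) - y)

y*z^2 - x*z - y - 2; y^2*z - x*y - x - z; z^2 - y - 2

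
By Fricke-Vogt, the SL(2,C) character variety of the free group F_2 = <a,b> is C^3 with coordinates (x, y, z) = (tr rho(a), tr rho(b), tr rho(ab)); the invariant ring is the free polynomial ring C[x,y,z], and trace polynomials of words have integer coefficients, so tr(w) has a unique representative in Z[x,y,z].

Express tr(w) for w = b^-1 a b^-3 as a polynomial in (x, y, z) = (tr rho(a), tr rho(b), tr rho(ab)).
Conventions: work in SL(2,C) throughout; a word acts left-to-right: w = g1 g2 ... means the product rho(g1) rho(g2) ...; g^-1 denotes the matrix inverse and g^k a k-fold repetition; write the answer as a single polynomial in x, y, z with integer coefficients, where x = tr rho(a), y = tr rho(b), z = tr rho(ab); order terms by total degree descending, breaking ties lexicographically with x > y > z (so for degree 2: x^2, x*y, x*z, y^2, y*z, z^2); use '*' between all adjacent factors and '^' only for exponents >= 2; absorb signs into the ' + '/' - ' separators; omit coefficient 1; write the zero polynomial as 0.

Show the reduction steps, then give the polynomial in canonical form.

x*y^4 - y^3*z - 3*x*y^2 + 2*y*z + x

so tr(a b^-1) = tr(a) tr(b) - tr(a b) = x*y - z
so tr(a b^-2) = tr(a b^-1) tr(b) - tr(a) = x*y^2 - y*z - x
reduce: tr(b^-1 a b^-2) = tr(a b^-2) tr(b) - tr(a b^-1) = x*y^3 - y^2*z - 2*x*y + z
so tr(b^-1 a b^-3) = tr(b^-1 a b^-2) tr(b) - tr(b^-1 a b^-1) = x*y^4 - y^3*z - 3*x*y^2 + 2*y*z + x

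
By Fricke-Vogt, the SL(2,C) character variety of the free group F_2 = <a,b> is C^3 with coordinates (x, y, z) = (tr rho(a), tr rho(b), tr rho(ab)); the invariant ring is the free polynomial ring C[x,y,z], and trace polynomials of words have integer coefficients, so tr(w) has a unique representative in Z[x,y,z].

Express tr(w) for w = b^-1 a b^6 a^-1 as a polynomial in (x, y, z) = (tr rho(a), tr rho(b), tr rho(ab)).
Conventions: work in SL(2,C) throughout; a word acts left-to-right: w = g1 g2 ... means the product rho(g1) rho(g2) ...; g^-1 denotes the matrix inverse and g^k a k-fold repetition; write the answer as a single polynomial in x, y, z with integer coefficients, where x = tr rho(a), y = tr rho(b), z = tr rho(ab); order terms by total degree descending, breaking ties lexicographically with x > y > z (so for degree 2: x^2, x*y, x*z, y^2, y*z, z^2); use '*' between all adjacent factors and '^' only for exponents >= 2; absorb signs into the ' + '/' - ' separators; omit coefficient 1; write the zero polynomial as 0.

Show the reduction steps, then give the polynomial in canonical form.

-x*y^6*z + x^2*y^5 + y^7 + y^5*z^2 + 4*x*y^4*z - 4*x^2*y^3 - 7*y^5 - 4*y^3*z^2 - 3*x*y^2*z + 3*x^2*y + 14*y^3 + 3*y*z^2 - 7*y

so tr(a b^2) = tr(b) * tr(a b) - tr(a) = y*z - x
so tr(b^2 a b) = tr(b) * tr(a b^2) - tr(a b) = y^2*z - x*y - z
so tr(b^2 a b^2) = tr(b) * tr(b^2 a b) - tr(b^2 a) = y^3*z - x*y^2 - 2*y*z + x
so tr(a b^5) = tr(b) * tr(b^2 a b^2) - tr(b^2 a b) = y^4*z - x*y^3 - 3*y^2*z + 2*x*y + z
reduce: tr(b^2) = tr(b) * tr(b) - tr(1) = y^2 - 2
reduce: tr(a^2 b^2) = tr(a) * tr(b^2 a) - tr(b^2) = x*y*z - x^2 - y^2 + 2
reduce: tr(a^2 b) = tr(a) * tr(b a) - tr(b) = x*z - y
tr(b a^2 b^2) = tr(b) * tr(a^2 b^2) - tr(a^2 b) = x*y^2*z - x^2*y - y^3 - x*z + 3*y
reduce: tr(a^2 b^4) = tr(b) * tr(b a^2 b^2) - tr(b a^2 b) = x*y^3*z - x^2*y^2 - y^4 - 2*x*y*z + x^2 + 4*y^2 - 2
tr(b a^2 b^4) = tr(b) * tr(a^2 b^4) - tr(a^2 b^3) = x*y^4*z - x^2*y^3 - y^5 - 3*x*y^2*z + 2*x^2*y + 5*y^3 + x*z - 5*y
reduce: tr(a b^6 a) = tr(b) * tr(b a^2 b^4) - tr(b a^2 b^3) = x*y^5*z - x^2*y^4 - y^6 - 4*x*y^3*z + 3*x^2*y^2 + 6*y^4 + 3*x*y*z - x^2 - 9*y^2 + 2
reduce: tr(a b a b) = tr(a b) * tr(a b) - tr(1) = z^2 - 2
tr(a b a b^2) = tr(b) * tr(a b a b) - tr(a b a) = y*z^2 - x*z - y
tr(b^2 a b a b) = tr(b) * tr(a b a b^2) - tr(a b a b) = y^2*z^2 - x*y*z - y^2 - z^2 + 2
tr(b^2 a b a b^2) = tr(b) * tr(b^2 a b a b) - tr(b^2 a b a) = y^3*z^2 - x*y^2*z - y^3 - 2*y*z^2 + x*z + 3*y
reduce: tr(b^4 a b a b) = tr(b) * tr(b^2 a b a b^2) - tr(b^2 a b a b) = y^4*z^2 - x*y^3*z - y^4 - 3*y^2*z^2 + 2*x*y*z + 4*y^2 + z^2 - 2
so tr(a b^6 a b) = tr(b) * tr(b^4 a b a b) - tr(b^4 a b a) = y^5*z^2 - x*y^4*z - y^5 - 4*y^3*z^2 + 3*x*y^2*z + 5*y^3 + 3*y*z^2 - x*z - 5*y
tr(b^-1 a b^6 a) = tr(a b^6 a) * tr(b) - tr(a b^6 a b) = x*y^6*z - x^2*y^5 - y^7 - y^5*z^2 - 3*x*y^4*z + 3*x^2*y^3 + 7*y^5 + 4*y^3*z^2 - x^2*y - 14*y^3 - 3*y*z^2 + x*z + 7*y
so tr(b^-1 a b^6 a^-1) = tr(b^-1 a b^6) * tr(a) - tr(b^-1 a b^6 a) = -x*y^6*z + x^2*y^5 + y^7 + y^5*z^2 + 4*x*y^4*z - 4*x^2*y^3 - 7*y^5 - 4*y^3*z^2 - 3*x*y^2*z + 3*x^2*y + 14*y^3 + 3*y*z^2 - 7*y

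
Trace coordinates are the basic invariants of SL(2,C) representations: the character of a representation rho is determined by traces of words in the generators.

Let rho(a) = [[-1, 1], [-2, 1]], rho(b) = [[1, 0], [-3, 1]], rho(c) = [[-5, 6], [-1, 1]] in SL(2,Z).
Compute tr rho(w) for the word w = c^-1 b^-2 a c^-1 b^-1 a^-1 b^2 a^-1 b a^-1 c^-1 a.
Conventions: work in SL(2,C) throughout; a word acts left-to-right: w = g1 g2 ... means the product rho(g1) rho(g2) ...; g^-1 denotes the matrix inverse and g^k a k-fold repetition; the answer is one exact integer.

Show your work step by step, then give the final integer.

6658

rho(c^-1) = [[1, -6], [1, -5]]
... * rho(b^-1) = [[1, 0], [3, 1]]  ->  [[-17, -6], [-14, -5]]
... * rho(b^-1) = [[1, 0], [3, 1]]  ->  [[-35, -6], [-29, -5]]
... * rho(a) = [[-1, 1], [-2, 1]]  ->  [[47, -41], [39, -34]]
... * rho(c^-1) = [[1, -6], [1, -5]]  ->  [[6, -77], [5, -64]]
... * rho(b^-1) = [[1, 0], [3, 1]]  ->  [[-225, -77], [-187, -64]]
... * rho(a^-1) = [[1, -1], [2, -1]]  ->  [[-379, 302], [-315, 251]]
... * rho(b) = [[1, 0], [-3, 1]]  ->  [[-1285, 302], [-1068, 251]]
... * rho(b) = [[1, 0], [-3, 1]]  ->  [[-2191, 302], [-1821, 251]]
... * rho(a^-1) = [[1, -1], [2, -1]]  ->  [[-1587, 1889], [-1319, 1570]]
... * rho(b) = [[1, 0], [-3, 1]]  ->  [[-7254, 1889], [-6029, 1570]]
... * rho(a^-1) = [[1, -1], [2, -1]]  ->  [[-3476, 5365], [-2889, 4459]]
... * rho(c^-1) = [[1, -6], [1, -5]]  ->  [[1889, -5969], [1570, -4961]]
... * rho(a) = [[-1, 1], [-2, 1]]  ->  [[10049, -4080], [8352, -3391]]
tr = 10049 + -3391 = 6658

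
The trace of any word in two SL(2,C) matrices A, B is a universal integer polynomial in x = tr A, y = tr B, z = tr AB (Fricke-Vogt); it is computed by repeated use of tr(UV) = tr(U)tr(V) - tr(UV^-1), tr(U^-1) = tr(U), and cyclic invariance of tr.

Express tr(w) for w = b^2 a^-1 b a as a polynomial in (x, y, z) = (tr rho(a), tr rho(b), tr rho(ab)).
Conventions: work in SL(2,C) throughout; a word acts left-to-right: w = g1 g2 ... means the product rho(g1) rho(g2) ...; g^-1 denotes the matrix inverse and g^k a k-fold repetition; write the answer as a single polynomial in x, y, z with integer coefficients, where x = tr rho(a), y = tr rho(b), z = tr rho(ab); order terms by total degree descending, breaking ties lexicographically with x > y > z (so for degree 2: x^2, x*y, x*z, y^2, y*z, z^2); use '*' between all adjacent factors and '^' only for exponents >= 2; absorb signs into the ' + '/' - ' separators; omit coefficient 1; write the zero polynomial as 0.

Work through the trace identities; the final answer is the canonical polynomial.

x*y^2*z - x^2*y - y*z^2 + y

so trace(a b^2) = trace(b)*trace(a b) - trace(a)  (reduce the b square) = y*z - x
so trace(b a b^2) = trace(b)*trace(a b^2) - trace(a b)  (reduce the b square) = y^2*z - x*y - z
trace(a b a b) = trace(b a)*trace(b a) - trace(1)  (split on b) = z^2 - 2
reduce: trace(a b a) = trace(a)*trace(b a) - trace(b)  (reduce the a square) = x*z - y
trace(b a b^2 a) = trace(b)*trace(a b a b) - trace(a b a)  (reduce the b square) = y*z^2 - x*z - y
reduce: trace(b^2 a^-1 b a) = trace(b a b^2)*trace(a) - trace(b a b^2 a)  (eliminate a^-1) = x*y^2*z - x^2*y - y*z^2 + y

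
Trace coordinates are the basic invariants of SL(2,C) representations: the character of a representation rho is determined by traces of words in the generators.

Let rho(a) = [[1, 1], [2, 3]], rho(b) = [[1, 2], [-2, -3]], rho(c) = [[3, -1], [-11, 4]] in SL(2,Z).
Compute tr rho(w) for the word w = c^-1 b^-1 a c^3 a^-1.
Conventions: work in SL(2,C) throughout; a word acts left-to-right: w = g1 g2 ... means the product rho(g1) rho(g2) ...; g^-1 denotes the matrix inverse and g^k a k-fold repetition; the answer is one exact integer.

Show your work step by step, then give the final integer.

rho(c^-1) = [[4, 1], [11, 3]]
... * rho(b^-1) = [[-3, -2], [2, 1]]  ->  [[-10, -7], [-27, -19]]
... * rho(a) = [[1, 1], [2, 3]]  ->  [[-24, -31], [-65, -84]]
... * rho(c) = [[3, -1], [-11, 4]]  ->  [[269, -100], [729, -271]]
... * rho(c) = [[3, -1], [-11, 4]]  ->  [[1907, -669], [5168, -1813]]
... * rho(c) = [[3, -1], [-11, 4]]  ->  [[13080, -4583], [35447, -12420]]
... * rho(a^-1) = [[3, -1], [-2, 1]]  ->  [[48406, -17663], [131181, -47867]]
tr = 48406 + -47867 = 539

539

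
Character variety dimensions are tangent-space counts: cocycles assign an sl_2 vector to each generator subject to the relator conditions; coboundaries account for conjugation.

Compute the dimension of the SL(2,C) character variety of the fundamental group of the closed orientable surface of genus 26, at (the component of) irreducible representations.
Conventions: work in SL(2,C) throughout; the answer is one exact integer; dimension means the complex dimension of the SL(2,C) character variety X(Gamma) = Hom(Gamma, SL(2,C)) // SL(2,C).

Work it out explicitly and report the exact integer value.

150

Gamma = pi_1(Sigma_26) = < a_1, b_1, ..., a_26, b_26 | prod [a_i, b_i] > has 2g = 52 generators and 1 relator.
Before the relator condition, cocycle space has dim 3*52 = 156.
H^2 = coker(d_2) is dual to H^0 = 0 at irreducible rho (Poincare duality), so d_2 is onto: dim Z^1 = 153.
Coboundaries contribute dim B^1 = 3 (injective at irreducible rho).
dim H^1 = 153 - 3 = 150 = dim X.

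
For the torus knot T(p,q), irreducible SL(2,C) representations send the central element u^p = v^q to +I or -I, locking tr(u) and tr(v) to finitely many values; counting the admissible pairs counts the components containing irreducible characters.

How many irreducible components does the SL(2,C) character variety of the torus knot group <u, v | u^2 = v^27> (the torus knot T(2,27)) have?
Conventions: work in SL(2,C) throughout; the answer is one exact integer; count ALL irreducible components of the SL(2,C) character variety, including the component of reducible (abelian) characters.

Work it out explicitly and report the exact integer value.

In the torus knot group T(2,27), u^2 = v^27 is central, so an irreducible representation sends it to +I or -I (Schur).
On an irreducible component, tr(u) is locked at 2*cos(pi*alpha/2) for some alpha in 1..1, and tr(v) at 2*cos(pi*beta/27) for some beta in 1..26.
u^2 = (-1)^alpha I and v^27 = (-1)^beta I must agree, so alpha and beta have equal parity.
Enumerate parity-matched pairs: 1*13 odd-odd plus 0*13 even-even gives 13.
components with irreducible characters: 13; plus the single component of reducible (abelian) characters: total 14.

14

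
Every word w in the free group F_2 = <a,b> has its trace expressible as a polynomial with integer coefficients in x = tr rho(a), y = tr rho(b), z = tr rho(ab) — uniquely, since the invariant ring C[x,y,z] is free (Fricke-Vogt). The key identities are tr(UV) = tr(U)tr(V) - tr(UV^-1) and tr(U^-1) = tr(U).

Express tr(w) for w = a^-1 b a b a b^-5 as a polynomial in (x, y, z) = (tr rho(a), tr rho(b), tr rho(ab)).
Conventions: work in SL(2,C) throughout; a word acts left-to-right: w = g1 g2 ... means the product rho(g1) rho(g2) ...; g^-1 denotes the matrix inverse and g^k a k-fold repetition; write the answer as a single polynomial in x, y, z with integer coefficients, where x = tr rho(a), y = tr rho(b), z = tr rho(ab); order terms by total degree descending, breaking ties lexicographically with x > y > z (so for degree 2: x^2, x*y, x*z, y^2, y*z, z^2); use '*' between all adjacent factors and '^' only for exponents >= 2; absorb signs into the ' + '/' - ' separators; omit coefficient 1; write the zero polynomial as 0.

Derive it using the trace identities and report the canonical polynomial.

tr(a b a) = tr(a) * tr(b a) - tr(b) = x*z - y
tr(b a b a) = tr(b a) * tr(b a) - tr(1)   [split at repeated b] = z^2 - 2
tr(b a b) = tr(b) * tr(a b) - tr(a) = y*z - x
tr(a b a b a) = tr(a) * tr(b a b a) - tr(b a b) = x*z^2 - y*z - x
tr(a b a b a b) = tr(b a b a) * tr(b a) - tr(a b)   [split at repeated b] = z^3 - 3*z
tr(b a b a b^-1 a) = tr(a b a b a) * tr(b) - tr(a b a b a b) = x*y*z^2 - y^2*z - z^3 - x*y + 3*z
tr(b^-1 a^-1 b a b a) = tr(b a b a b^-1) * tr(a) - tr(b a b a b^-1 a) = -x*y*z^2 + x^2*z + y^2*z + z^3 - 3*z
tr(b^-2 a^-1 b a b a) = tr(b^-1 a^-1 b a b a) * tr(b) - tr(b^-1 a^-1 b a b a b) = -x*y^2*z^2 + x^2*y*z + y^3*z + y*z^3 - 4*y*z + x
tr(b^-2 a^-1 b a b a b^-1) = tr(b^-2 a^-1 b a b a) * tr(b) - tr(b^-2 a^-1 b a b a b) = -x*y^3*z^2 + x^2*y^2*z + y^4*z + y^2*z^3 + x*y*z^2 - x^2*z - 5*y^2*z - z^3 + x*y + 3*z
tr(b^-2 a^-1 b a b a b^-2) = tr(b^-2 a^-1 b a b a b^-1) * tr(b) - tr(b^-2 a^-1 b a b a) = -x*y^4*z^2 + x^2*y^3*z + y^5*z + y^3*z^3 + 2*x*y^2*z^2 - 2*x^2*y*z - 6*y^3*z - 2*y*z^3 + x*y^2 + 7*y*z - x
tr(a^-1 b a b a b^-5) = tr(b^-2 a^-1 b a b a b^-2) * tr(b) - tr(b^-2 a^-1 b a b a b^-1) = -x*y^5*z^2 + x^2*y^4*z + y^6*z + y^4*z^3 + 3*x*y^3*z^2 - 3*x^2*y^2*z - 7*y^4*z - 3*y^2*z^3 + x*y^3 - x*y*z^2 + x^2*z + 12*y^2*z + z^3 - 2*x*y - 3*z

-x*y^5*z^2 + x^2*y^4*z + y^6*z + y^4*z^3 + 3*x*y^3*z^2 - 3*x^2*y^2*z - 7*y^4*z - 3*y^2*z^3 + x*y^3 - x*y*z^2 + x^2*z + 12*y^2*z + z^3 - 2*x*y - 3*z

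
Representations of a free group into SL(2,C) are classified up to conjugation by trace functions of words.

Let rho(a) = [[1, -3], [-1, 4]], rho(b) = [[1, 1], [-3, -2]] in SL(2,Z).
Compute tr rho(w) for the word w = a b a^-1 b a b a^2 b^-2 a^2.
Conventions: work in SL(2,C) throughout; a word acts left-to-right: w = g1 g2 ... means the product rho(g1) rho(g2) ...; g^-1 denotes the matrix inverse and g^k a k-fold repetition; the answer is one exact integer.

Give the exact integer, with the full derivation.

-4066

rho(a) = [[1, -3], [-1, 4]]
... * rho(b) = [[1, 1], [-3, -2]]  ->  [[10, 7], [-13, -9]]
... * rho(a^-1) = [[4, 3], [1, 1]]  ->  [[47, 37], [-61, -48]]
... * rho(b) = [[1, 1], [-3, -2]]  ->  [[-64, -27], [83, 35]]
... * rho(a) = [[1, -3], [-1, 4]]  ->  [[-37, 84], [48, -109]]
... * rho(b) = [[1, 1], [-3, -2]]  ->  [[-289, -205], [375, 266]]
... * rho(a) = [[1, -3], [-1, 4]]  ->  [[-84, 47], [109, -61]]
... * rho(a) = [[1, -3], [-1, 4]]  ->  [[-131, 440], [170, -571]]
... * rho(b^-1) = [[-2, -1], [3, 1]]  ->  [[1582, 571], [-2053, -741]]
... * rho(b^-1) = [[-2, -1], [3, 1]]  ->  [[-1451, -1011], [1883, 1312]]
... * rho(a) = [[1, -3], [-1, 4]]  ->  [[-440, 309], [571, -401]]
... * rho(a) = [[1, -3], [-1, 4]]  ->  [[-749, 2556], [972, -3317]]
tr = -749 + -3317 = -4066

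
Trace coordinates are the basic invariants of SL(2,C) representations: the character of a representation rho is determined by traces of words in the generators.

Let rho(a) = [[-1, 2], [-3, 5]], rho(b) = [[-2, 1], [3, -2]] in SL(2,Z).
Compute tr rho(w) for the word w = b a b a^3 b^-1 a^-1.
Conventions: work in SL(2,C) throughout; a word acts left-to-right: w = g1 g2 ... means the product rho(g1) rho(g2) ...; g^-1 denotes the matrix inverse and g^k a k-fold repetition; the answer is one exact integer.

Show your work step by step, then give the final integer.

1966

rho(b) = [[-2, 1], [3, -2]]
... * rho(a) = [[-1, 2], [-3, 5]]  ->  [[-1, 1], [3, -4]]
... * rho(b) = [[-2, 1], [3, -2]]  ->  [[5, -3], [-18, 11]]
... * rho(a) = [[-1, 2], [-3, 5]]  ->  [[4, -5], [-15, 19]]
... * rho(a) = [[-1, 2], [-3, 5]]  ->  [[11, -17], [-42, 65]]
... * rho(a) = [[-1, 2], [-3, 5]]  ->  [[40, -63], [-153, 241]]
... * rho(b^-1) = [[-2, -1], [-3, -2]]  ->  [[109, 86], [-417, -329]]
... * rho(a^-1) = [[5, -2], [3, -1]]  ->  [[803, -304], [-3072, 1163]]
tr = 803 + 1163 = 1966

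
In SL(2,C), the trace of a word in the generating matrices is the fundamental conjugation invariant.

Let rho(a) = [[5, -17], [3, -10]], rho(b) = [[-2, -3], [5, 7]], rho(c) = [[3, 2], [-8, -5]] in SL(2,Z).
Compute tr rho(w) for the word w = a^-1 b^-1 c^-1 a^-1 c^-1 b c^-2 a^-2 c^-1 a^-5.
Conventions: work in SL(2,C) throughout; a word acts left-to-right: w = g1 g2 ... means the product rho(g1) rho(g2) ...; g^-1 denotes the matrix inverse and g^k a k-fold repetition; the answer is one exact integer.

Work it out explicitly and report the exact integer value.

rho(a^-1) = [[-10, 17], [-3, 5]]
... * rho(b^-1) = [[7, 3], [-5, -2]]  ->  [[-155, -64], [-46, -19]]
... * rho(c^-1) = [[-5, -2], [8, 3]]  ->  [[263, 118], [78, 35]]
... * rho(a^-1) = [[-10, 17], [-3, 5]]  ->  [[-2984, 5061], [-885, 1501]]
... * rho(c^-1) = [[-5, -2], [8, 3]]  ->  [[55408, 21151], [16433, 6273]]
... * rho(b) = [[-2, -3], [5, 7]]  ->  [[-5061, -18167], [-1501, -5388]]
... * rho(c^-1) = [[-5, -2], [8, 3]]  ->  [[-120031, -44379], [-35599, -13162]]
... * rho(c^-1) = [[-5, -2], [8, 3]]  ->  [[245123, 106925], [72699, 31712]]
... * rho(a^-1) = [[-10, 17], [-3, 5]]  ->  [[-2772005, 4701716], [-822126, 1394443]]
... * rho(a^-1) = [[-10, 17], [-3, 5]]  ->  [[13614902, -23615505], [4037931, -7003927]]
... * rho(c^-1) = [[-5, -2], [8, 3]]  ->  [[-256998550, -98076319], [-76221071, -29087643]]
... * rho(a^-1) = [[-10, 17], [-3, 5]]  ->  [[2864214457, -4859356945], [849473639, -1441196422]]
... * rho(a^-1) = [[-10, 17], [-3, 5]]  ->  [[-14064073735, 24394861044], [-4171147124, 7235069753]]
... * rho(a^-1) = [[-10, 17], [-3, 5]]  ->  [[67456154218, -117114948275], [20006261981, -34734152343]]
... * rho(a^-1) = [[-10, 17], [-3, 5]]  ->  [[-323216697355, 561179880331], [-95860162781, 166435691962]]
... * rho(a^-1) = [[-10, 17], [-3, 5]]  ->  [[1548627332557, -2688784453380], [459294551924, -797444307467]]
tr = 1548627332557 + -797444307467 = 751183025090

751183025090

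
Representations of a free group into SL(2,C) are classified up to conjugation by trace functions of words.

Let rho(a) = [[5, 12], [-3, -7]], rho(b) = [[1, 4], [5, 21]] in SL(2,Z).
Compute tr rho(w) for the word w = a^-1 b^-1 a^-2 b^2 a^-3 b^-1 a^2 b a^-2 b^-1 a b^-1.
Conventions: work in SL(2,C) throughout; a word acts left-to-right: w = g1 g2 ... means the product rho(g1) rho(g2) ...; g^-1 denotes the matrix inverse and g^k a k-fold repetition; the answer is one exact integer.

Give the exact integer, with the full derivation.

rho(a^-1) = [[-7, -12], [3, 5]]
... * rho(b^-1) = [[21, -4], [-5, 1]]  ->  [[-87, 16], [38, -7]]
... * rho(a^-1) = [[-7, -12], [3, 5]]  ->  [[657, 1124], [-287, -491]]
... * rho(a^-1) = [[-7, -12], [3, 5]]  ->  [[-1227, -2264], [536, 989]]
... * rho(b) = [[1, 4], [5, 21]]  ->  [[-12547, -52452], [5481, 22913]]
... * rho(b) = [[1, 4], [5, 21]]  ->  [[-274807, -1151680], [120046, 503097]]
... * rho(a^-1) = [[-7, -12], [3, 5]]  ->  [[-1531391, -2460716], [668969, 1074933]]
... * rho(a^-1) = [[-7, -12], [3, 5]]  ->  [[3337589, 6073112], [-1457984, -2652963]]
... * rho(a^-1) = [[-7, -12], [3, 5]]  ->  [[-5143787, -9685508], [2246999, 4230993]]
... * rho(b^-1) = [[21, -4], [-5, 1]]  ->  [[-59591987, 10889640], [26032014, -4757003]]
... * rho(a) = [[5, 12], [-3, -7]]  ->  [[-330628855, -791331324], [144431079, 345683189]]
... * rho(a) = [[5, 12], [-3, -7]]  ->  [[720849697, 1571773008], [-314894172, -686609375]]
... * rho(b) = [[1, 4], [5, 21]]  ->  [[8579714737, 35890631956], [-3747941047, -15678373563]]
... * rho(a^-1) = [[-7, -12], [3, 5]]  ->  [[47613892709, 76496582936], [-20799533360, -33416575251]]
... * rho(a^-1) = [[-7, -12], [3, 5]]  ->  [[-103807500155, -188883797828], [45347007767, 82511524065]]
... * rho(b^-1) = [[21, -4], [-5, 1]]  ->  [[-1235538514115, 226346202792], [539729542782, -98876507003]]
... * rho(a) = [[5, 12], [-3, -7]]  ->  [[-6856731178951, -16410885588924], [2995277234919, 7168890062405]]
... * rho(b^-1) = [[21, -4], [-5, 1]]  ->  [[-61936926813351, 11016039126880], [27056371621274, -4812218877271]]
tr = -61936926813351 + -4812218877271 = -66749145690622

-66749145690622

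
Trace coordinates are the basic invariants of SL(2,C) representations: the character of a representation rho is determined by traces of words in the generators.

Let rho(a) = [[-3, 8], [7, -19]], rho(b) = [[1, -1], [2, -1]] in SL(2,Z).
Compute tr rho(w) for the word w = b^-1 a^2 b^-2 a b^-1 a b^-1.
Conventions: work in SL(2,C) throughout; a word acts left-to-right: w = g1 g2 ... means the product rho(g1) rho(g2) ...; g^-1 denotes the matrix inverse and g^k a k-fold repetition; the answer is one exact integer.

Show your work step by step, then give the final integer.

rho(b^-1) = [[-1, 1], [-2, 1]]
... * rho(a) = [[-3, 8], [7, -19]]  ->  [[10, -27], [13, -35]]
... * rho(a) = [[-3, 8], [7, -19]]  ->  [[-219, 593], [-284, 769]]
... * rho(b^-1) = [[-1, 1], [-2, 1]]  ->  [[-967, 374], [-1254, 485]]
... * rho(b^-1) = [[-1, 1], [-2, 1]]  ->  [[219, -593], [284, -769]]
... * rho(a) = [[-3, 8], [7, -19]]  ->  [[-4808, 13019], [-6235, 16883]]
... * rho(b^-1) = [[-1, 1], [-2, 1]]  ->  [[-21230, 8211], [-27531, 10648]]
... * rho(a) = [[-3, 8], [7, -19]]  ->  [[121167, -325849], [157129, -422560]]
... * rho(b^-1) = [[-1, 1], [-2, 1]]  ->  [[530531, -204682], [687991, -265431]]
tr = 530531 + -265431 = 265100

265100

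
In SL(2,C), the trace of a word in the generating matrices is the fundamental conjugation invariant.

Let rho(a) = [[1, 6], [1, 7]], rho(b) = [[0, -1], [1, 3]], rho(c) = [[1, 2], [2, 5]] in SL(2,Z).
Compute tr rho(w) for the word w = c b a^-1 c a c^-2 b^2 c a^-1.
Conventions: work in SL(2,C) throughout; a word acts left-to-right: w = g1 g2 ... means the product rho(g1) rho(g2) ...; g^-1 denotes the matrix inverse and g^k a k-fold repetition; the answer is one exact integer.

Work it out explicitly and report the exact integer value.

rho(c) = [[1, 2], [2, 5]]
... * rho(b) = [[0, -1], [1, 3]]  ->  [[2, 5], [5, 13]]
... * rho(a^-1) = [[7, -6], [-1, 1]]  ->  [[9, -7], [22, -17]]
... * rho(c) = [[1, 2], [2, 5]]  ->  [[-5, -17], [-12, -41]]
... * rho(a) = [[1, 6], [1, 7]]  ->  [[-22, -149], [-53, -359]]
... * rho(c^-1) = [[5, -2], [-2, 1]]  ->  [[188, -105], [453, -253]]
... * rho(c^-1) = [[5, -2], [-2, 1]]  ->  [[1150, -481], [2771, -1159]]
... * rho(b) = [[0, -1], [1, 3]]  ->  [[-481, -2593], [-1159, -6248]]
... * rho(b) = [[0, -1], [1, 3]]  ->  [[-2593, -7298], [-6248, -17585]]
... * rho(c) = [[1, 2], [2, 5]]  ->  [[-17189, -41676], [-41418, -100421]]
... * rho(a^-1) = [[7, -6], [-1, 1]]  ->  [[-78647, 61458], [-189505, 148087]]
tr = -78647 + 148087 = 69440

69440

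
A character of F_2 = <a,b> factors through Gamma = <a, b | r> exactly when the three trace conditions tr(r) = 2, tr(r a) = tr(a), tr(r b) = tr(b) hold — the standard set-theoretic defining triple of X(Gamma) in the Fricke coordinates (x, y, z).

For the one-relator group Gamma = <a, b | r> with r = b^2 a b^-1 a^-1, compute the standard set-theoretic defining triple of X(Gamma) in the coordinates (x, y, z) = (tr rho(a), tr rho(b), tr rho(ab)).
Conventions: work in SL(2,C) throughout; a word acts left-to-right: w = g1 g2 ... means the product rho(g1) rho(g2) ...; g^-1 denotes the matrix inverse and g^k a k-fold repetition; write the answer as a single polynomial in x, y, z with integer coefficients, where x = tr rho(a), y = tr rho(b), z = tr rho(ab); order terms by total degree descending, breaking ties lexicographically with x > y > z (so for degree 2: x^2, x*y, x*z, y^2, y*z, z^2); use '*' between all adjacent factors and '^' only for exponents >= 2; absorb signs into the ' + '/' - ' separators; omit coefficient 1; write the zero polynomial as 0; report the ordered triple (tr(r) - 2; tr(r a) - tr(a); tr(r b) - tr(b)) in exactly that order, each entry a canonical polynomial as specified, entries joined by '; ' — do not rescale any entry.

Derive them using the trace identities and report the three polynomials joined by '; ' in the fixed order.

-x*y^2*z + x^2*y + y^3 + y*z^2 - 3*y - 2; -x + z; -x*y^3*z + x^2*y^2 + y^4 + y^2*z^2 + x*y*z - x^2 - 4*y^2 - z^2 - y + 2

trace(b^2) = trace(b) * trace(b) - trace(1)  (reduce the b square) = y^2 - 2
trace(b a b) = trace(b) * trace(a b) - trace(a)  (reduce the b square) = y*z - x
trace(b^2 a b) = trace(b) * trace(b a b) - trace(b a)  (reduce the b square) = y^2*z - x*y - z
trace(a b a b) = trace(b a) * trace(b a) - trace(1)  (split on b) = z^2 - 2
trace(a b a) = trace(a) * trace(b a) - trace(b)  (reduce the a square) = x*z - y
reduce: trace(b^2 a b a) = trace(b) * trace(a b a b) - trace(a b a)  (reduce the b square) = y*z^2 - x*z - y
trace(a^-1 b^2 a b) = trace(b^2 a b) * trace(a) - trace(b^2 a b a)  (eliminate a^-1) = x*y^2*z - x^2*y - y*z^2 + y
trace(b^2 a b^-1 a^-1) = trace(a^-1 b^2 a) * trace(b) - trace(a^-1 b^2 a b)  (eliminate b^-1) = -x*y^2*z + x^2*y + y^3 + y*z^2 - 3*y
reduce: trace(b^3) = trace(b) * trace(b^2) - trace(b) = y^3 - 3*y
reduce: trace(b^3 a b) = trace(b) * trace(b^2 a b) - trace(b^2 a) = y^3*z - x*y^2 - 2*y*z + x
trace(b^3 a b a) = trace(b) * trace(b a b a b) - trace(b a b a) = y^2*z^2 - x*y*z - y^2 - z^2 + 2
trace(a^-1 b^3 a b) = trace(b^3 a b) * trace(a) - trace(b^3 a b a) = x*y^3*z - x^2*y^2 - y^2*z^2 - x*y*z + x^2 + y^2 + z^2 - 2
trace(b^2 a b^-1 a^-1 b) = trace(a^-1 b^3 a) * trace(b) - trace(a^-1 b^3 a b) = -x*y^3*z + x^2*y^2 + y^4 + y^2*z^2 + x*y*z - x^2 - 4*y^2 - z^2 + 2
assemble the triple (trace(r) - 2; trace(r a) - x; trace(r b) - y)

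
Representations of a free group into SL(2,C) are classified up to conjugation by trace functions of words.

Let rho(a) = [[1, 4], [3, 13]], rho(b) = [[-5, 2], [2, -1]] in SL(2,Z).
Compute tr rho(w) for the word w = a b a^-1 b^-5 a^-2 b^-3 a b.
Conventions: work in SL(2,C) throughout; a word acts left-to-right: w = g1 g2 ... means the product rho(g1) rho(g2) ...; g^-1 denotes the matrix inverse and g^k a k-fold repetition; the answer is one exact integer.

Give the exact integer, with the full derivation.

-254387326

rho(a) = [[1, 4], [3, 13]]
... * rho(b) = [[-5, 2], [2, -1]]  ->  [[3, -2], [11, -7]]
... * rho(a^-1) = [[13, -4], [-3, 1]]  ->  [[45, -14], [164, -51]]
... * rho(b^-1) = [[-1, -2], [-2, -5]]  ->  [[-17, -20], [-62, -73]]
... * rho(b^-1) = [[-1, -2], [-2, -5]]  ->  [[57, 134], [208, 489]]
... * rho(b^-1) = [[-1, -2], [-2, -5]]  ->  [[-325, -784], [-1186, -2861]]
... * rho(b^-1) = [[-1, -2], [-2, -5]]  ->  [[1893, 4570], [6908, 16677]]
... * rho(b^-1) = [[-1, -2], [-2, -5]]  ->  [[-11033, -26636], [-40262, -97201]]
... * rho(a^-1) = [[13, -4], [-3, 1]]  ->  [[-63521, 17496], [-231803, 63847]]
... * rho(a^-1) = [[13, -4], [-3, 1]]  ->  [[-878261, 271580], [-3204980, 991059]]
... * rho(b^-1) = [[-1, -2], [-2, -5]]  ->  [[335101, 398622], [1222862, 1454665]]
... * rho(b^-1) = [[-1, -2], [-2, -5]]  ->  [[-1132345, -2663312], [-4132192, -9719049]]
... * rho(b^-1) = [[-1, -2], [-2, -5]]  ->  [[6458969, 15581250], [23570290, 56859629]]
... * rho(a) = [[1, 4], [3, 13]]  ->  [[53202719, 228392126], [194149177, 833456337]]
... * rho(b) = [[-5, 2], [2, -1]]  ->  [[190770657, -121986688], [696166789, -445157983]]
tr = 190770657 + -445157983 = -254387326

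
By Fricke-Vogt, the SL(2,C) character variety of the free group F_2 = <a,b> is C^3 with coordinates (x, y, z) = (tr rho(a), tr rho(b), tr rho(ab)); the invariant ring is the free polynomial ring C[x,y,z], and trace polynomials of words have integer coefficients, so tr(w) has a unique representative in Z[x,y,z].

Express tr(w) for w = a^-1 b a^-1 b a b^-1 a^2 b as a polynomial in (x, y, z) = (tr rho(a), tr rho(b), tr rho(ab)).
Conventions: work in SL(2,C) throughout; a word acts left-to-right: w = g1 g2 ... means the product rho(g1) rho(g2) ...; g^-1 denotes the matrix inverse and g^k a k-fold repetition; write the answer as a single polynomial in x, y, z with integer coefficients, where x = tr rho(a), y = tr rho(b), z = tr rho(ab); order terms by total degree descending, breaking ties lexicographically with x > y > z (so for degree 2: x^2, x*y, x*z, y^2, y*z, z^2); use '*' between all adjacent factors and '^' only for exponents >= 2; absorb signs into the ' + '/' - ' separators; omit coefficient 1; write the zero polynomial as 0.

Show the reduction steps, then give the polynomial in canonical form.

x^4*y^3*z - x^5*y^2 - x^3*y^4 - 3*x^3*y^2*z^2 + 2*x^4*y*z + 2*x^2*y^3*z + 3*x^2*y*z^3 + 4*x^3*y^2 - x^3*z^2 - x*y^2*z^2 - x*z^4 - 8*x^2*y*z + 4*x*z^2 + y*z - x

tr(b^2 a) = tr(b) tr(a b) - tr(a) = y*z - x
tr(b^2) = tr(b) tr(b) - tr(1) = y^2 - 2
tr(a b^2 a) = tr(a) tr(b^2 a) - tr(b^2) = x*y*z - x^2 - y^2 + 2
tr(a^3 b^2) = tr(a) tr(a b^2 a) - tr(a b^2) = x^2*y*z - x^3 - x*y^2 - y*z + 3*x
tr(b a^2) = tr(a) tr(b a) - tr(b) = x*z - y
tr(a^3 b) = tr(a) tr(b a^2) - tr(b a) = x^2*z - x*y - z
tr(b^2 a^3 b) = tr(b) tr(a^3 b^2) - tr(a^3 b) = x^2*y^2*z - x^3*y - x*y^3 - x^2*z - y^2*z + 4*x*y + z
tr(b a b a) = tr(b a) tr(b a) - tr(1) = z^2 - 2
tr(b a b a^2) = tr(a) tr(b a b a) - tr(b a b) = x*z^2 - y*z - x
tr(a^3 b a b) = tr(a) tr(b a b a^2) - tr(b a b a) = x^2*z^2 - x*y*z - x^2 - z^2 + 2
tr(a^3 b a) = tr(a) tr(a^2 b a) - tr(a^2 b) = x^3*z - x^2*y - 2*x*z + y
tr(b^2 a^3 b a) = tr(b) tr(a^3 b a b) - tr(a^3 b a) = x^2*y*z^2 - x^3*z - x*y^2*z - y*z^2 + 2*x*z + y
tr(a^2 b a^-1 b^2 a) = tr(b^2 a^3 b) tr(a) - tr(b^2 a^3 b a) = x^3*y^2*z - x^4*y - x^2*y^3 - x^2*y*z^2 + 4*x^2*y + y*z^2 - x*z - y
tr(b^2 a b a) = tr(b) tr(a b a b) - tr(a b a) = y*z^2 - x*z - y
tr(b^2 a b) = tr(b) tr(b a b) - tr(b a) = y^2*z - x*y - z
tr(a b a^2 b^2) = tr(a) tr(b^2 a b a) - tr(b^2 a b) = x*y*z^2 - x^2*z - y^2*z + z
tr(b^2 a b a^2 b) = tr(b) tr(a b a^2 b^2) - tr(a b a^2 b) = x*y^2*z^2 - x^2*y*z - y^3*z - x*z^2 + 2*y*z + x
tr(a b a b a b) = tr(a b a b) tr(a b) - tr(b a) = z^3 - 3*z
tr(b a b^2 a b a) = tr(b) tr(a b a b a b) - tr(a b a b a) = y*z^3 - x*z^2 - 2*y*z + x
tr(b a b^2 a b) = tr(b) tr(a b^2 a b) - tr(a b^2 a) = y^2*z^2 - 2*x*y*z + x^2 - 2
tr(b^2 a b a^2 b a) = tr(a) tr(b a b^2 a b a) - tr(b a b^2 a b) = x*y*z^3 - x^2*z^2 - y^2*z^2 + 2
tr(a^2 b a^-1 b^2 a b) = tr(b^2 a b a^2 b) tr(a) - tr(b^2 a b a^2 b a) = x^2*y^2*z^2 - x^3*y*z - x*y^3*z - x*y*z^3 + y^2*z^2 + 2*x*y*z + x^2 - 2
tr(b a b^-1 a^2 b a^-1 b) = tr(a^2 b a^-1 b^2 a) tr(b) - tr(a^2 b a^-1 b^2 a b) = x^3*y^3*z - x^4*y^2 - x^2*y^4 - 2*x^2*y^2*z^2 + x^3*y*z + x*y^3*z + x*y*z^3 + 4*x^2*y^2 - 3*x*y*z - x^2 - y^2 + 2
tr(a^2 b^2 a b a) = tr(a) tr(b^2 a b a^2) - tr(b^2 a b a) = x^2*y*z^2 - x^3*z - x*y^2*z - y*z^2 + 2*x*z + y
tr(a b a b a^2 b) = tr(a) tr(b a b a b a) - tr(b a b a b) = x*z^3 - y*z^2 - 2*x*z + y
tr(a^2 b^2 a b a b) = tr(b) tr(a b a b a^2 b) - tr(a b a b a^2) = x*y*z^3 - x^2*z^2 - y^2*z^2 - x*y*z + x^2 + y^2 + z^2 - 2
tr(b a b a b^-1 a^2 b) = tr(a^2 b^2 a b a) tr(b) - tr(a^2 b^2 a b a b) = x^2*y^2*z^2 - x^3*y*z - x*y^3*z - x*y*z^3 + x^2*z^2 + 3*x*y*z - x^2 - z^2 + 2
tr(a^2 b a b a b a) = tr(a) tr(b a b a b a^2) - tr(b a b a b a) = x^2*z^3 - x*y*z^2 - 2*x^2*z - z^3 + x*y + 3*z
tr(b a b a b a b a) = tr(b a) tr(b a b a b a) - tr(b^-1 a^-1 b^-1 a^-1) = z^4 - 4*z^2 + 2
tr(a^2 b a b a b a b) = tr(a) tr(b a b a b a b a) - tr(b a b a b a b) = x*z^4 - y*z^3 - 3*x*z^2 + 2*y*z + x
tr(b a b a b^-1 a^2 b a) = tr(a^2 b a b a b a) tr(b) - tr(a^2 b a b a b a b) = x^2*y*z^3 - x*y^2*z^2 - x*z^4 - 2*x^2*y*z + x*y^2 + 3*x*z^2 + y*z - x
tr(b a b^-1 a^2 b a^-1 b a) = tr(b a b a b^-1 a^2 b) tr(a) - tr(b a b a b^-1 a^2 b a) = x^3*y^2*z^2 - x^4*y*z - x^2*y^3*z - 2*x^2*y*z^3 + x^3*z^2 + x*y^2*z^2 + x*z^4 + 5*x^2*y*z - x^3 - x*y^2 - 4*x*z^2 - y*z + 3*x
tr(a^-1 b a^-1 b a b^-1 a^2 b) = tr(b a b^-1 a^2 b a^-1 b) tr(a) - tr(b a b^-1 a^2 b a^-1 b a) = x^4*y^3*z - x^5*y^2 - x^3*y^4 - 3*x^3*y^2*z^2 + 2*x^4*y*z + 2*x^2*y^3*z + 3*x^2*y*z^3 + 4*x^3*y^2 - x^3*z^2 - x*y^2*z^2 - x*z^4 - 8*x^2*y*z + 4*x*z^2 + y*z - x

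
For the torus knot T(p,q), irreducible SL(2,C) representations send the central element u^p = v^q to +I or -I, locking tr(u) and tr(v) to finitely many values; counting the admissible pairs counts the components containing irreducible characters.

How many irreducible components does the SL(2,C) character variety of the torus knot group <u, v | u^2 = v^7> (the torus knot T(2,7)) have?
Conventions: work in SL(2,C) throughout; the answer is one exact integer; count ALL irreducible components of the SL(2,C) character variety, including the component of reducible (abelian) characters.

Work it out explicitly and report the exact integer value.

4

For T(2,7): irreducibility forces the central element u^2 = v^7 to one of +I, -I.
On an irreducible component, tr(u) is locked at 2*cos(pi*alpha/2) for some alpha in 1..1, and tr(v) at 2*cos(pi*beta/7) for some beta in 1..6.
u^2 = (-1)^alpha I and v^7 = (-1)^beta I must agree, so alpha and beta have equal parity.
Counting: 1 odd alphas x 3 odd betas + 0 even alphas x 3 even betas = 3 + 0 = 3.
Total: 3 irreducible-character components + 1 reducible (abelian) component = 4.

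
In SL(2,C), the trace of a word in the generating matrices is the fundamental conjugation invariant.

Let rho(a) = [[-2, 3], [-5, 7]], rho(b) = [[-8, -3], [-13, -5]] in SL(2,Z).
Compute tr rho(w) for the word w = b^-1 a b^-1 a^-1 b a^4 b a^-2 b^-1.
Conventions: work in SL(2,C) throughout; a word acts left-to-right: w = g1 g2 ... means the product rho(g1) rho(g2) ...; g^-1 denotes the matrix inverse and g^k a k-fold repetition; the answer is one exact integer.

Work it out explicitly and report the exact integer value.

rho(b^-1) = [[-5, 3], [13, -8]]
... * rho(a) = [[-2, 3], [-5, 7]]  ->  [[-5, 6], [14, -17]]
... * rho(b^-1) = [[-5, 3], [13, -8]]  ->  [[103, -63], [-291, 178]]
... * rho(a^-1) = [[7, -3], [5, -2]]  ->  [[406, -183], [-1147, 517]]
... * rho(b) = [[-8, -3], [-13, -5]]  ->  [[-869, -303], [2455, 856]]
... * rho(a) = [[-2, 3], [-5, 7]]  ->  [[3253, -4728], [-9190, 13357]]
... * rho(a) = [[-2, 3], [-5, 7]]  ->  [[17134, -23337], [-48405, 65929]]
... * rho(a) = [[-2, 3], [-5, 7]]  ->  [[82417, -111957], [-232835, 316288]]
... * rho(a) = [[-2, 3], [-5, 7]]  ->  [[394951, -536448], [-1115770, 1515511]]
... * rho(b) = [[-8, -3], [-13, -5]]  ->  [[3814216, 1497387], [-10775483, -4230245]]
... * rho(a^-1) = [[7, -3], [5, -2]]  ->  [[34186447, -14437422], [-96579606, 40786939]]
... * rho(a^-1) = [[7, -3], [5, -2]]  ->  [[167118019, -73684497], [-472122547, 208164940]]
... * rho(b^-1) = [[-5, 3], [13, -8]]  ->  [[-1793488556, 1090830033], [5066756955, -3081687161]]
tr = -1793488556 + -3081687161 = -4875175717

-4875175717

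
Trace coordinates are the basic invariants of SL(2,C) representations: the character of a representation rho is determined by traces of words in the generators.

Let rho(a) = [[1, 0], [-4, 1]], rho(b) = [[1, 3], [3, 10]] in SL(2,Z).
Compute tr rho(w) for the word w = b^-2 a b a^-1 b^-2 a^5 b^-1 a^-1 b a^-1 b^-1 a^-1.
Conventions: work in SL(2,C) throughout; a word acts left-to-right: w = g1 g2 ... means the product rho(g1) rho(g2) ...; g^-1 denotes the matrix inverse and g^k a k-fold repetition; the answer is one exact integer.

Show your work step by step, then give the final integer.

rho(b^-1) = [[10, -3], [-3, 1]]
... * rho(b^-1) = [[10, -3], [-3, 1]]  ->  [[109, -33], [-33, 10]]
... * rho(a) = [[1, 0], [-4, 1]]  ->  [[241, -33], [-73, 10]]
... * rho(b) = [[1, 3], [3, 10]]  ->  [[142, 393], [-43, -119]]
... * rho(a^-1) = [[1, 0], [4, 1]]  ->  [[1714, 393], [-519, -119]]
... * rho(b^-1) = [[10, -3], [-3, 1]]  ->  [[15961, -4749], [-4833, 1438]]
... * rho(b^-1) = [[10, -3], [-3, 1]]  ->  [[173857, -52632], [-52644, 15937]]
... * rho(a) = [[1, 0], [-4, 1]]  ->  [[384385, -52632], [-116392, 15937]]
... * rho(a) = [[1, 0], [-4, 1]]  ->  [[594913, -52632], [-180140, 15937]]
... * rho(a) = [[1, 0], [-4, 1]]  ->  [[805441, -52632], [-243888, 15937]]
... * rho(a) = [[1, 0], [-4, 1]]  ->  [[1015969, -52632], [-307636, 15937]]
... * rho(a) = [[1, 0], [-4, 1]]  ->  [[1226497, -52632], [-371384, 15937]]
... * rho(b^-1) = [[10, -3], [-3, 1]]  ->  [[12422866, -3732123], [-3761651, 1130089]]
... * rho(a^-1) = [[1, 0], [4, 1]]  ->  [[-2505626, -3732123], [758705, 1130089]]
... * rho(b) = [[1, 3], [3, 10]]  ->  [[-13701995, -44838108], [4148972, 13577005]]
... * rho(a^-1) = [[1, 0], [4, 1]]  ->  [[-193054427, -44838108], [58456992, 13577005]]
... * rho(b^-1) = [[10, -3], [-3, 1]]  ->  [[-1796029946, 534325173], [543838905, -161793971]]
... * rho(a^-1) = [[1, 0], [4, 1]]  ->  [[341270746, 534325173], [-103336979, -161793971]]
tr = 341270746 + -161793971 = 179476775

179476775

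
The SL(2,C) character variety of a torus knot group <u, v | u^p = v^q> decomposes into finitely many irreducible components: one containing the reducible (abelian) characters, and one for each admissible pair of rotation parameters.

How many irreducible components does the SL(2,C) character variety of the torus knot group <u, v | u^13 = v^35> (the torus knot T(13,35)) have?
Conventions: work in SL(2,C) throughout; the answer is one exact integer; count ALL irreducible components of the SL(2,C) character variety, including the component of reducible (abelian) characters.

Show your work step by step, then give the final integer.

In the torus knot group T(13,35), u^13 = v^35 is central, so an irreducible representation sends it to +I or -I (Schur).
So on each irreducible component the traces are pinned: tr(u) = 2*cos(pi*alpha/13) with 1 <= alpha <= 12, tr(v) = 2*cos(pi*beta/35) with 1 <= beta <= 34.
Consistency of u^13 = (-1)^alpha I with v^35 = (-1)^beta I forces alpha = beta (mod 2).
Counting: 6 odd alphas x 17 odd betas + 6 even alphas x 17 even betas = 102 + 102 = 204.
That is 204 components of irreducible characters, and with the reducible (abelian) component the total is 205.

205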